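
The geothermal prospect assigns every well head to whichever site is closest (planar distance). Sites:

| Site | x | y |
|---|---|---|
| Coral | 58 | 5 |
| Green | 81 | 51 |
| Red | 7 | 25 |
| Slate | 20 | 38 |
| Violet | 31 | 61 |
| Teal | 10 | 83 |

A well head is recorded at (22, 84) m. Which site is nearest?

Teal

Squared distances to each site:
Coral: 7537.000; Green: 4570.000; Red: 3706.000; Slate: 2120.000; Violet: 610.000; Teal: 145.000.
Minimum at Teal.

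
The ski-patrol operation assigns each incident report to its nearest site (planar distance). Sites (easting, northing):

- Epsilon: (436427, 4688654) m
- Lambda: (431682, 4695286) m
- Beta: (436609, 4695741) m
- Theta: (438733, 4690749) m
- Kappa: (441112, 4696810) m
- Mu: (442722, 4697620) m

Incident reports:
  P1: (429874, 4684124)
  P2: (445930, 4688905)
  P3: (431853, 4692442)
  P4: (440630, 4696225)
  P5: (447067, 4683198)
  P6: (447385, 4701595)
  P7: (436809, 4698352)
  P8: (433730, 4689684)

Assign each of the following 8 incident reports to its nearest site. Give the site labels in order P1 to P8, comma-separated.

Epsilon, Theta, Lambda, Kappa, Theta, Mu, Beta, Epsilon

P1 → Epsilon (d²=63462709.00)
P2 → Theta (d²=55197145.00)
P3 → Lambda (d²=8117577.00)
P4 → Kappa (d²=574549.00)
P5 → Theta (d²=126473157.00)
P6 → Mu (d²=37544194.00)
P7 → Beta (d²=6857321.00)
P8 → Epsilon (d²=8334709.00)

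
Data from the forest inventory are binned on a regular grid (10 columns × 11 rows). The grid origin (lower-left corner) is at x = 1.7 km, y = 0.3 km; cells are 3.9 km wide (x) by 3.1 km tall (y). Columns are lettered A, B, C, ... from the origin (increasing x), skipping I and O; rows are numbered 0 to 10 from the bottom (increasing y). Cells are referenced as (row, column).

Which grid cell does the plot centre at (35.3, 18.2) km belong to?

Column index: ⌊(35.3 − 1.7) / 3.9⌋ = ⌊8.615⌋ = 8 → column J
Row offset from origin: ⌊(18.2 − 0.3) / 3.1⌋ = ⌊5.774⌋ = 5 → row 5

(5, J)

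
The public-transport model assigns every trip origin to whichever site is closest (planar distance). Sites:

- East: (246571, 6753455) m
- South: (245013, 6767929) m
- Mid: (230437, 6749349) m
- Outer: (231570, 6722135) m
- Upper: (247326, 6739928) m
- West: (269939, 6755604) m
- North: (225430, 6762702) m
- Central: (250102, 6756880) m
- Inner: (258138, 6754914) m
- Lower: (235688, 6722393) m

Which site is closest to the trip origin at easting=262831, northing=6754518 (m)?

Squared distances to each site:
East: 265517569.000; South: 497336045.000; Mid: 1076089797.000; Outer: 2025908810.000; Upper: 453273125.000; West: 51703060.000; North: 1465812657.000; Central: 167606485.000; Inner: 22181065.000; Lower: 1768758074.000.
Minimum at Inner.

Inner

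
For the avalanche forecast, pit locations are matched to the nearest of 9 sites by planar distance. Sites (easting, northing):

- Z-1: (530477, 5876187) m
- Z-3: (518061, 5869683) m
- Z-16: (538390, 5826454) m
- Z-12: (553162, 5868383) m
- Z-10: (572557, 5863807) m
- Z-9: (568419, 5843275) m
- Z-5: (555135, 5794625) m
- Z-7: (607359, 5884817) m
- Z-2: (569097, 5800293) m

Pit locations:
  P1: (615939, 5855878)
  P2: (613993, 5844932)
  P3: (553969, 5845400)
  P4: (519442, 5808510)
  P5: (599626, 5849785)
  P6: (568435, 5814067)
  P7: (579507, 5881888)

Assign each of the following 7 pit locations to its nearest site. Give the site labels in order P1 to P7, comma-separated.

P1 → Z-7 (d²=911082121.00)
P2 → Z-7 (d²=1634823181.00)
P3 → Z-9 (d²=213318125.00)
P4 → Z-16 (d²=681013840.00)
P5 → Z-10 (d²=929347245.00)
P6 → Z-2 (d²=190161320.00)
P7 → Z-10 (d²=375225061.00)

Z-7, Z-7, Z-9, Z-16, Z-10, Z-2, Z-10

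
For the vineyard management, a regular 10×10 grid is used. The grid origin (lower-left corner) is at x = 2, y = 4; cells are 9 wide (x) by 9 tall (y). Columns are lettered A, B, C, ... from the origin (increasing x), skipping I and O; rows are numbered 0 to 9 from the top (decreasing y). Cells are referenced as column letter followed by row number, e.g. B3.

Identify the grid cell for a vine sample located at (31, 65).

Column index: ⌊(31 − 2) / 9⌋ = ⌊3.222⌋ = 3 → column D
Row offset from origin: ⌊(65 − 4) / 9⌋ = ⌊6.778⌋ = 6 → row 3 (counted from top)

D3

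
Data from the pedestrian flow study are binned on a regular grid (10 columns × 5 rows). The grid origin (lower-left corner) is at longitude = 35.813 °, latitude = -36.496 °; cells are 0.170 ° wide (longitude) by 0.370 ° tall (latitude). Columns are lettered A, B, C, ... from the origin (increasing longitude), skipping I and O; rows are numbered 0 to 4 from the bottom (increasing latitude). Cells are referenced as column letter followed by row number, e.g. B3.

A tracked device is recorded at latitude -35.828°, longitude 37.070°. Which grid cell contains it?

Column index: ⌊(37.070 − 35.813) / 0.170⌋ = ⌊7.394⌋ = 7 → column H
Row offset from origin: ⌊(-35.828 − -36.496) / 0.370⌋ = ⌊1.805⌋ = 1 → row 1

H1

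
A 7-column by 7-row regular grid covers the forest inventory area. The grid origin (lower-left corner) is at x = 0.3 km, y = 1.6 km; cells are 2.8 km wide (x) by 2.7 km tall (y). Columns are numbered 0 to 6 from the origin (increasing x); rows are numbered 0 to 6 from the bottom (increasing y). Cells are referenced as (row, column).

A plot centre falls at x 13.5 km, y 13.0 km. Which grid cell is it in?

Column index: ⌊(13.5 − 0.3) / 2.8⌋ = ⌊4.714⌋ = 4
Row offset from origin: ⌊(13.0 − 1.6) / 2.7⌋ = ⌊4.222⌋ = 4 → row 4

(4, 4)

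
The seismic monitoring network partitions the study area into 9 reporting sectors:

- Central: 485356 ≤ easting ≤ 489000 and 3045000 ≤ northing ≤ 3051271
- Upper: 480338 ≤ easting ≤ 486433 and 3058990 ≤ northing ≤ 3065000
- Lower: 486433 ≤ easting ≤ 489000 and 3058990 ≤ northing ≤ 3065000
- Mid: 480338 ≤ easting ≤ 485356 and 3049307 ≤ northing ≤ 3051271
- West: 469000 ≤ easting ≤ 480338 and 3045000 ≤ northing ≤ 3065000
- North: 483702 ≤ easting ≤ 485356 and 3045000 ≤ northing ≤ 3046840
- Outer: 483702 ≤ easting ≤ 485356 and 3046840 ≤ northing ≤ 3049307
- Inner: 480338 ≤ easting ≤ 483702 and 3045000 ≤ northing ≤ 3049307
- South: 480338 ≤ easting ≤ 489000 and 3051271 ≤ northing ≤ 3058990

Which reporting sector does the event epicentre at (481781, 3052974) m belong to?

The point has easting = 481781 and northing = 3052974.
Only South satisfies 480338 ≤ easting ≤ 489000 and 3051271 ≤ northing ≤ 3058990.

South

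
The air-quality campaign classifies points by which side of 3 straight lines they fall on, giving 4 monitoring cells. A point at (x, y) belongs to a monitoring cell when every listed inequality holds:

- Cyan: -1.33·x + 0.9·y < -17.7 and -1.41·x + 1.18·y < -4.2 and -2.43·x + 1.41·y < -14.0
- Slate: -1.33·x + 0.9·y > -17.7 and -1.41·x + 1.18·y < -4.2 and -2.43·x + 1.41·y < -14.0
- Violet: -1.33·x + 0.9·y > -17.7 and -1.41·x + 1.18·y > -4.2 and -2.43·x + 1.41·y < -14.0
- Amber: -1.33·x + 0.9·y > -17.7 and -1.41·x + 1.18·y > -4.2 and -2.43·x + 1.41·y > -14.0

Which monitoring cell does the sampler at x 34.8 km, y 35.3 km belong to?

-1.33·34.8 + 0.9·35.3 = -14.514, which is > -17.7
-1.41·34.8 + 1.18·35.3 = -7.414, which is < -4.2
-2.43·34.8 + 1.41·35.3 = -34.791, which is < -14.0
This sign pattern matches Slate.

Slate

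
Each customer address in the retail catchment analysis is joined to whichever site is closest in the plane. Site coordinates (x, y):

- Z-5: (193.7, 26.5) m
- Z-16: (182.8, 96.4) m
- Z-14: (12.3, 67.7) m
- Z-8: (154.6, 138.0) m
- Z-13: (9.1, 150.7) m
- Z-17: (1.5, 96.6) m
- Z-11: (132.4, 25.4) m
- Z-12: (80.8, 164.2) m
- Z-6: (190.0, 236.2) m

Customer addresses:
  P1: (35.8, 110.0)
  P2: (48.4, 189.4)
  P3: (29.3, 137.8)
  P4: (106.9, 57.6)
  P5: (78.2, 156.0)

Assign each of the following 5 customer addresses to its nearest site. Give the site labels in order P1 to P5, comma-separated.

Z-17, Z-12, Z-13, Z-11, Z-12

P1 → Z-17 (d²=1356.05)
P2 → Z-12 (d²=1684.80)
P3 → Z-13 (d²=574.45)
P4 → Z-11 (d²=1687.09)
P5 → Z-12 (d²=74.00)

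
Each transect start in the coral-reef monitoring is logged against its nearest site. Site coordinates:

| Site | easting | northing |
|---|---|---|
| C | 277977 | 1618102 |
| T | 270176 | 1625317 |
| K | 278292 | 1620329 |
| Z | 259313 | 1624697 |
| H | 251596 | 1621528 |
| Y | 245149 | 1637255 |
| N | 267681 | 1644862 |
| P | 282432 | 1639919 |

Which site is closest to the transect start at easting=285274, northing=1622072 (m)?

Squared distances to each site:
C: 69007109.000; T: 238479629.000; K: 51786373.000; Z: 680864146.000; H: 1134503620.000; Y: 1840539114.000; N: 828897749.000; P: 326592373.000.
Minimum at K.

K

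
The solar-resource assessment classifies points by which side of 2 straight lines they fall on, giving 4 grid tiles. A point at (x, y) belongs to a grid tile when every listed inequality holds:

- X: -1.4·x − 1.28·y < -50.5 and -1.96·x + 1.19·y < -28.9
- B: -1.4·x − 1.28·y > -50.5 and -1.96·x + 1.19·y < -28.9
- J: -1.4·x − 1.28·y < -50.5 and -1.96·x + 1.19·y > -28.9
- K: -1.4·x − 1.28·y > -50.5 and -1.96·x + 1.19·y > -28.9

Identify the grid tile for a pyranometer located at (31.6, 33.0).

-1.4·31.6 − 1.28·33.0 = -86.480, which is < -50.5
-1.96·31.6 + 1.19·33.0 = -22.666, which is > -28.9
This sign pattern matches J.

J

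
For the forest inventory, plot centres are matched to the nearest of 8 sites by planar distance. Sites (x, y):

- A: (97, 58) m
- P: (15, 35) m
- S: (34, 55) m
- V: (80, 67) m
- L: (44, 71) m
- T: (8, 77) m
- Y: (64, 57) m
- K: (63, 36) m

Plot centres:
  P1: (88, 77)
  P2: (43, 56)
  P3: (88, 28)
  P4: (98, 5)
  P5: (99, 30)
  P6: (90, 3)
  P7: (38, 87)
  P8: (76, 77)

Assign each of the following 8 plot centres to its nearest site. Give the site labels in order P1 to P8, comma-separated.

V, S, K, K, A, K, L, V

P1 → V (d²=164.00)
P2 → S (d²=82.00)
P3 → K (d²=689.00)
P4 → K (d²=2186.00)
P5 → A (d²=788.00)
P6 → K (d²=1818.00)
P7 → L (d²=292.00)
P8 → V (d²=116.00)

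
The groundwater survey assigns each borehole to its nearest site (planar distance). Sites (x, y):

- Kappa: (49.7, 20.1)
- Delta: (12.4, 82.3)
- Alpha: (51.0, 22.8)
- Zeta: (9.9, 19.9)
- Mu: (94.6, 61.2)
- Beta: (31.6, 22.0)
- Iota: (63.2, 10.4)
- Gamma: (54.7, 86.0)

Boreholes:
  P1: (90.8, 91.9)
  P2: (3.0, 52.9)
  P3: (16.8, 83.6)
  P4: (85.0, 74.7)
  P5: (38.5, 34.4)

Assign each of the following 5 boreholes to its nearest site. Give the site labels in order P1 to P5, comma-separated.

P1 → Mu (d²=956.93)
P2 → Delta (d²=952.72)
P3 → Delta (d²=21.05)
P4 → Mu (d²=274.41)
P5 → Beta (d²=201.37)

Mu, Delta, Delta, Mu, Beta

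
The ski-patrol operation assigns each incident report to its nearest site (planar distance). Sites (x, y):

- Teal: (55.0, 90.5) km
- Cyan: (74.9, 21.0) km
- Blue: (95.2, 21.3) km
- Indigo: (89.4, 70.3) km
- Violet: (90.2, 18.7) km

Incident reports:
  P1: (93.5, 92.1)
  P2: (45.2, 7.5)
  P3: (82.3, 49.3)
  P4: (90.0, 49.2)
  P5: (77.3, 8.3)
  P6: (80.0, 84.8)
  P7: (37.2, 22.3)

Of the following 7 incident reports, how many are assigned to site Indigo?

P1 → Indigo
P2 → Cyan
P3 → Indigo
P4 → Indigo
P5 → Cyan
P6 → Indigo
P7 → Cyan
4 of the 7 go to Indigo.

4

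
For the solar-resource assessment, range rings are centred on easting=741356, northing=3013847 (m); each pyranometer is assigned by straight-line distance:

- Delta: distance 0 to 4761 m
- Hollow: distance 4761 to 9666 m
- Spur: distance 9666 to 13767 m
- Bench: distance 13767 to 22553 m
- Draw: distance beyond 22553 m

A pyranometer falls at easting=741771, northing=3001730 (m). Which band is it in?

Distance = √((741771−741356)² + (3001730−3013847)²) = √(172225.000 + 146821689.000) = 12124.105 m.
9666 ≤ 12124.105 < 13767 → Spur.

Spur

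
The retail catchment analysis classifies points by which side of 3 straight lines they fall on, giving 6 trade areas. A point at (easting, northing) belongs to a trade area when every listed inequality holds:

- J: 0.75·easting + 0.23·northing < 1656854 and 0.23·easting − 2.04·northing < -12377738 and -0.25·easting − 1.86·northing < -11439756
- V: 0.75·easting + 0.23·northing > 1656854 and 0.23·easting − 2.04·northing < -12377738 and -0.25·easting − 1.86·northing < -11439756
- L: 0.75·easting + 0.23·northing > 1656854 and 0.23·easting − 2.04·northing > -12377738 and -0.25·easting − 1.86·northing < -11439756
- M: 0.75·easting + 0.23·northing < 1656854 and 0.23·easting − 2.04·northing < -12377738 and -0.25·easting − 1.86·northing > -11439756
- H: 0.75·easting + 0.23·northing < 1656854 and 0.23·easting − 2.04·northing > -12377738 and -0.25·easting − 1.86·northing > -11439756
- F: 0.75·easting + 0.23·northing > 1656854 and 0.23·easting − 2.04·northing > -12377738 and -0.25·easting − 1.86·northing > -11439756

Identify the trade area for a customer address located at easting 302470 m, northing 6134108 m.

0.75·302470 + 0.23·6134108 = 1637697.340, which is < 1656854
0.23·302470 − 2.04·6134108 = -12444012.220, which is < -12377738
-0.25·302470 − 1.86·6134108 = -11485058.380, which is < -11439756
This sign pattern matches J.

J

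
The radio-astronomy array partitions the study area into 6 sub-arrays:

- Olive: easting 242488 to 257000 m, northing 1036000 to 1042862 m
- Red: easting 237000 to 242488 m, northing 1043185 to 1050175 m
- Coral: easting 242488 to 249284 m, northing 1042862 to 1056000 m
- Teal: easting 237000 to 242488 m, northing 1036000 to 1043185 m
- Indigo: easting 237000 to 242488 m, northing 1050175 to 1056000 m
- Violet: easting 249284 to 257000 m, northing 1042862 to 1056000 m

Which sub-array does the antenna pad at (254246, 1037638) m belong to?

The point has easting = 254246 and northing = 1037638.
Only Olive satisfies 242488 ≤ easting ≤ 257000 and 1036000 ≤ northing ≤ 1042862.

Olive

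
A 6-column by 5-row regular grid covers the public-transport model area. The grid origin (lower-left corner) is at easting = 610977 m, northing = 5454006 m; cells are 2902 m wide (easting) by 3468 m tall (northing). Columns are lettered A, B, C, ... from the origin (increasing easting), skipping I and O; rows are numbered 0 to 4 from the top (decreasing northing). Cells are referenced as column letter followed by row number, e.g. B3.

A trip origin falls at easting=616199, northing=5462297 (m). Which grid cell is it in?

B2

Column index: ⌊(616199 − 610977) / 2902⌋ = ⌊1.799⌋ = 1 → column B
Row offset from origin: ⌊(5462297 − 5454006) / 3468⌋ = ⌊2.391⌋ = 2 → row 2 (counted from top)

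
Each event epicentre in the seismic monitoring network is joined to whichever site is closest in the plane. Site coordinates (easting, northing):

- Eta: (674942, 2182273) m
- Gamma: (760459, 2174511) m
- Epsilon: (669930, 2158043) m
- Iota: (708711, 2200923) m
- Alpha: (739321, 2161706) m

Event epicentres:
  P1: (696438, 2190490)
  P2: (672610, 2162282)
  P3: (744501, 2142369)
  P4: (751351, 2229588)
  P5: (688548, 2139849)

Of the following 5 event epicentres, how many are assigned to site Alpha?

1

P1 → Iota
P2 → Epsilon
P3 → Alpha
P4 → Iota
P5 → Epsilon
1 of the 5 goes to Alpha.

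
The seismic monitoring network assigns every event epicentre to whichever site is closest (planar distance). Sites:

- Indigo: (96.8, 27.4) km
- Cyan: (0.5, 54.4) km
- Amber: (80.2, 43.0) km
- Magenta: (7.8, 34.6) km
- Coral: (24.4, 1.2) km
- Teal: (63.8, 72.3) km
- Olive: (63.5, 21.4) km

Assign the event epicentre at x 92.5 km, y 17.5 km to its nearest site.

Squared distances to each site:
Indigo: 116.500; Cyan: 9825.610; Amber: 801.540; Magenta: 7466.500; Coral: 4903.300; Teal: 3826.730; Olive: 856.210.
Minimum at Indigo.

Indigo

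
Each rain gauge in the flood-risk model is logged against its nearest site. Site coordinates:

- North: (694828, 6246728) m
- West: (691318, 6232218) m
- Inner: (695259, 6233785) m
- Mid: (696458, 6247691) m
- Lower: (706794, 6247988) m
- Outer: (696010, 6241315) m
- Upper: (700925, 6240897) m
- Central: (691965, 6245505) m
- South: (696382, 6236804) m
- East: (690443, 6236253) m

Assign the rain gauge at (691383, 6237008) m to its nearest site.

East

Squared distances to each site:
North: 106346425.000; West: 22948325.000; Inner: 25411105.000; Mid: 139882114.000; Lower: 358059321.000; Outer: 39959378.000; Upper: 106174085.000; Central: 72537733.000; South: 25031617.000; East: 1453625.000.
Minimum at East.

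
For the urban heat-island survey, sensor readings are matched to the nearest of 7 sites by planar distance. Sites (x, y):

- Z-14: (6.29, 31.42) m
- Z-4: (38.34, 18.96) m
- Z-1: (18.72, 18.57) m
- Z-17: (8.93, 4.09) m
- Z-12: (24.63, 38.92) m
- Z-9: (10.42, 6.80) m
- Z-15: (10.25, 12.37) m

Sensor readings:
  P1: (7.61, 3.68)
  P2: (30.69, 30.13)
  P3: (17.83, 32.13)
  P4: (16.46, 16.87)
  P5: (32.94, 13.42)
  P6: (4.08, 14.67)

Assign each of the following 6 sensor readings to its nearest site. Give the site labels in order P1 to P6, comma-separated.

Z-17, Z-12, Z-12, Z-1, Z-4, Z-15

P1 → Z-17 (d²=1.91)
P2 → Z-12 (d²=113.99)
P3 → Z-12 (d²=92.34)
P4 → Z-1 (d²=8.00)
P5 → Z-4 (d²=59.85)
P6 → Z-15 (d²=43.36)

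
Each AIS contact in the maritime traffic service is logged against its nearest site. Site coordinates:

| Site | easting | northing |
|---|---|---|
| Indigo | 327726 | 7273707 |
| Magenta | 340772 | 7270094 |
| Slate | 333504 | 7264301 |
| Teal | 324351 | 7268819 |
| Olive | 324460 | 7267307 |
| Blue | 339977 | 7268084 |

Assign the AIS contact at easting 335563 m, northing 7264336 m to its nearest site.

Slate

Squared distances to each site:
Indigo: 149234210.000; Magenta: 60288245.000; Slate: 4240706.000; Teal: 145806233.000; Olive: 132103450.000; Blue: 33530900.000.
Minimum at Slate.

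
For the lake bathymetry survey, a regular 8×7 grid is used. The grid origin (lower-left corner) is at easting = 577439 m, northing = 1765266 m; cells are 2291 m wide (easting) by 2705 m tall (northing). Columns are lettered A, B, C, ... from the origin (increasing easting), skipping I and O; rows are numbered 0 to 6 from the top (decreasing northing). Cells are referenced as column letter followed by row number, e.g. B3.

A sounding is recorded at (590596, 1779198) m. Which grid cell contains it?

Column index: ⌊(590596 − 577439) / 2291⌋ = ⌊5.743⌋ = 5 → column F
Row offset from origin: ⌊(1779198 − 1765266) / 2705⌋ = ⌊5.150⌋ = 5 → row 1 (counted from top)

F1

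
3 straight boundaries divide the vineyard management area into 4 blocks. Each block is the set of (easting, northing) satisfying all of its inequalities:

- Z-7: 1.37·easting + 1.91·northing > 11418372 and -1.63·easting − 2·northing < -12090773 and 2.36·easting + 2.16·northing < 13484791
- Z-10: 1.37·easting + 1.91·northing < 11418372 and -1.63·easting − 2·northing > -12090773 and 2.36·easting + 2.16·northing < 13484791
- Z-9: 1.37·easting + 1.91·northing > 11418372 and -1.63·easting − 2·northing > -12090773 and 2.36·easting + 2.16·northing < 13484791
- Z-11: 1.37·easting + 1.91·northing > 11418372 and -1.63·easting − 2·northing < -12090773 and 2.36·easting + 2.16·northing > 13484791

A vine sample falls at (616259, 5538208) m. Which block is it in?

1.37·616259 + 1.91·5538208 = 11422252.110, which is > 11418372
-1.63·616259 − 2·5538208 = -12080918.170, which is > -12090773
2.36·616259 + 2.16·5538208 = 13416900.520, which is < 13484791
This sign pattern matches Z-9.

Z-9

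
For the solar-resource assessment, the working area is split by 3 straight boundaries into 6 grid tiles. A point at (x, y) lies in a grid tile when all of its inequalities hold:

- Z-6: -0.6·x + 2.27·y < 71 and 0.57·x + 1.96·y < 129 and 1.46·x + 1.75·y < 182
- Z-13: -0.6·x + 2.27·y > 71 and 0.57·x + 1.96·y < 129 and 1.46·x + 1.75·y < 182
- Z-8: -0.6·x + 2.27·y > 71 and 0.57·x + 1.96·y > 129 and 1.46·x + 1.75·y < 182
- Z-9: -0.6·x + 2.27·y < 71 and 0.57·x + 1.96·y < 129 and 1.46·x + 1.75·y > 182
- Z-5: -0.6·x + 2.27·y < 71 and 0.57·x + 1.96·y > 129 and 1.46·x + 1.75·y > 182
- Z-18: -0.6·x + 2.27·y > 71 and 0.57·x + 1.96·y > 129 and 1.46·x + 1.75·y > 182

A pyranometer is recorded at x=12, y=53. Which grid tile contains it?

Z-13

-0.6·12 + 2.27·53 = 113.110, which is > 71
0.57·12 + 1.96·53 = 110.720, which is < 129
1.46·12 + 1.75·53 = 110.270, which is < 182
This sign pattern matches Z-13.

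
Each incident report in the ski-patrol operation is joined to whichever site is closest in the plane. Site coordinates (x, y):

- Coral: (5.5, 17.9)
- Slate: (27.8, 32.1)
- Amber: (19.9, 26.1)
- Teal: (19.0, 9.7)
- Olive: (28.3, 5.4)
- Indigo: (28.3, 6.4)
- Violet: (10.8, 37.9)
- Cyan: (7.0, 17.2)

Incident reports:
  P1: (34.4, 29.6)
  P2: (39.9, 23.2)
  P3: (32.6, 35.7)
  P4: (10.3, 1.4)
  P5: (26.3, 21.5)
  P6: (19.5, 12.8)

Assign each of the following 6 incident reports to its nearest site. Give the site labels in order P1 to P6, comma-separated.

P1 → Slate (d²=49.81)
P2 → Slate (d²=225.62)
P3 → Slate (d²=36.00)
P4 → Teal (d²=144.58)
P5 → Amber (d²=62.12)
P6 → Teal (d²=9.86)

Slate, Slate, Slate, Teal, Amber, Teal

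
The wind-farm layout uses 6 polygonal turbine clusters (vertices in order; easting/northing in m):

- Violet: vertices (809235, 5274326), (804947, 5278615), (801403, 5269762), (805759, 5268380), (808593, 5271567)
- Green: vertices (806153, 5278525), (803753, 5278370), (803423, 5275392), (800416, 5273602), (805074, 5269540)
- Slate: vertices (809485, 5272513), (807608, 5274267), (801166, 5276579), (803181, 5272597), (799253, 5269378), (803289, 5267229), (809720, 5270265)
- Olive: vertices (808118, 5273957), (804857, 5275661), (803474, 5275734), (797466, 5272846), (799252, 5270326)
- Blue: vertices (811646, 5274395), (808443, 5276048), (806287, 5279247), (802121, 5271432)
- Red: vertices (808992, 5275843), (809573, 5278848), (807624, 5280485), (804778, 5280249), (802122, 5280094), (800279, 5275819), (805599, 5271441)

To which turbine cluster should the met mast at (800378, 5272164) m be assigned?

Cast a ray rightward from (800378, 5272164). For each polygon, the edges (by vertex number in listed order) whose endpoints lie on opposite sides of northing = 5272164, where each meets that height, and whether that is right or left of the point:
Violet: 2–3 at easting≈802364.6 (right), 5–1 at easting≈808731.9 (right) → 2 crossings.
Green: 4–5 at easting≈802065.0 (right), 5–1 at easting≈805389.1 (right) → 2 crossings.
Slate: 4–5 at easting≈802652.6 (right), 7–1 at easting≈809521.5 (right) → 2 crossings.
Olive: 4–5 at easting≈797949.4 (left), 5–1 at easting≈803739.9 (right) → 1 crossing.
Blue: 3–4 at easting≈802511.2 (right), 4–1 at easting≈804474.1 (right) → 2 crossings.
Red: 6–7 at easting≈804720.4 (right), 7–1 at easting≈806156.3 (right) → 2 crossings.
Only Olive has an odd count, so the point is inside Olive.

Olive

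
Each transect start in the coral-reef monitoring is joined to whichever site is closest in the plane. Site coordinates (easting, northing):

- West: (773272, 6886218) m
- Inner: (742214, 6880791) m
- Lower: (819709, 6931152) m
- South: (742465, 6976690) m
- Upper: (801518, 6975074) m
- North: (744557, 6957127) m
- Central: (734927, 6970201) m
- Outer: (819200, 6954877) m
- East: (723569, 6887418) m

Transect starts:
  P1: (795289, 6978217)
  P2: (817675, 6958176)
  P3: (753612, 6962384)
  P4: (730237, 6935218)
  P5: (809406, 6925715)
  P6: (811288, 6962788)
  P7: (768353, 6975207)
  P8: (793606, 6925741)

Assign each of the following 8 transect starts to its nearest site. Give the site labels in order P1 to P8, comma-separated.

Upper, Outer, North, North, Lower, Outer, South, Lower

P1 → Upper (d²=48678890.00)
P2 → Outer (d²=13209026.00)
P3 → North (d²=109629074.00)
P4 → North (d²=685066681.00)
P5 → Lower (d²=135712778.00)
P6 → Outer (d²=125183665.00)
P7 → South (d²=672387833.00)
P8 → Lower (d²=710645530.00)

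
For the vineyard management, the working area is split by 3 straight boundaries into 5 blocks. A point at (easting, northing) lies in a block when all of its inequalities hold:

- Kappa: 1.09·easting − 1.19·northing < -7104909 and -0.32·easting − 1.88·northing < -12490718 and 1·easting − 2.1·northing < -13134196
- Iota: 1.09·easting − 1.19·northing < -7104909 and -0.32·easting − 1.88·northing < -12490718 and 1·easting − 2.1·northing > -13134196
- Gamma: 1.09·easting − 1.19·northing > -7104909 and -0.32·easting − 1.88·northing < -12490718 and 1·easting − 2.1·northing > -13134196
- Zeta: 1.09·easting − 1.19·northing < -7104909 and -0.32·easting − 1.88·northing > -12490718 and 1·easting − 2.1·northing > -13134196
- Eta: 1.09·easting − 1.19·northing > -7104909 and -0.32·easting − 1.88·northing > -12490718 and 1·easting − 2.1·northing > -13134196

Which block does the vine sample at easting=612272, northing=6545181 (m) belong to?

1.09·612272 − 1.19·6545181 = -7121388.910, which is < -7104909
-0.32·612272 − 1.88·6545181 = -12500867.320, which is < -12490718
1·612272 − 2.1·6545181 = -13132608.100, which is > -13134196
This sign pattern matches Iota.

Iota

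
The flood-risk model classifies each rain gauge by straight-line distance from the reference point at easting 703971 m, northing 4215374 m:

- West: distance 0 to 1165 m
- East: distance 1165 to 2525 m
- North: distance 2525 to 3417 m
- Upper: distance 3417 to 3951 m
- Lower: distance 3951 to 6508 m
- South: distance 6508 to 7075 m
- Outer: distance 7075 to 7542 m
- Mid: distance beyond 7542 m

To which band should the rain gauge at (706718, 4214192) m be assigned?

Distance = √((706718−703971)² + (4214192−4215374)²) = √(7546009.000 + 1397124.000) = 2990.507 m.
2525 ≤ 2990.507 < 3417 → North.

North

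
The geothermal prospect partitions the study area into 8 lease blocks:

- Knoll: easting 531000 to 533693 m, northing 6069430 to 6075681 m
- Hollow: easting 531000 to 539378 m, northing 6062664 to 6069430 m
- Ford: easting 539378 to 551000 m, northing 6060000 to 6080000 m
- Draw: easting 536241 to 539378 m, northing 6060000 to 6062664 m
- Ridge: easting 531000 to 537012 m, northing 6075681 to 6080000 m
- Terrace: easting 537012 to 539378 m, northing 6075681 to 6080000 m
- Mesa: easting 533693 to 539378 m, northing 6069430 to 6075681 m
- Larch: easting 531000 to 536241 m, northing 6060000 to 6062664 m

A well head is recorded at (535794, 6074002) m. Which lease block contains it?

Mesa

The point has easting = 535794 and northing = 6074002.
Only Mesa satisfies 533693 ≤ easting ≤ 539378 and 6069430 ≤ northing ≤ 6075681.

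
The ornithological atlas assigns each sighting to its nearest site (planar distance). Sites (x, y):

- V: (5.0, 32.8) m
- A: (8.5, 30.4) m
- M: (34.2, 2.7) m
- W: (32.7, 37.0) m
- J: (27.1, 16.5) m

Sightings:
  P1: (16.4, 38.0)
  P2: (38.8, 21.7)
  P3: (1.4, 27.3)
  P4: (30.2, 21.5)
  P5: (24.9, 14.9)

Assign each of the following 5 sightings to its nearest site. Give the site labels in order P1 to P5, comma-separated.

A, J, V, J, J

P1 → A (d²=120.17)
P2 → J (d²=163.93)
P3 → V (d²=43.21)
P4 → J (d²=34.61)
P5 → J (d²=7.40)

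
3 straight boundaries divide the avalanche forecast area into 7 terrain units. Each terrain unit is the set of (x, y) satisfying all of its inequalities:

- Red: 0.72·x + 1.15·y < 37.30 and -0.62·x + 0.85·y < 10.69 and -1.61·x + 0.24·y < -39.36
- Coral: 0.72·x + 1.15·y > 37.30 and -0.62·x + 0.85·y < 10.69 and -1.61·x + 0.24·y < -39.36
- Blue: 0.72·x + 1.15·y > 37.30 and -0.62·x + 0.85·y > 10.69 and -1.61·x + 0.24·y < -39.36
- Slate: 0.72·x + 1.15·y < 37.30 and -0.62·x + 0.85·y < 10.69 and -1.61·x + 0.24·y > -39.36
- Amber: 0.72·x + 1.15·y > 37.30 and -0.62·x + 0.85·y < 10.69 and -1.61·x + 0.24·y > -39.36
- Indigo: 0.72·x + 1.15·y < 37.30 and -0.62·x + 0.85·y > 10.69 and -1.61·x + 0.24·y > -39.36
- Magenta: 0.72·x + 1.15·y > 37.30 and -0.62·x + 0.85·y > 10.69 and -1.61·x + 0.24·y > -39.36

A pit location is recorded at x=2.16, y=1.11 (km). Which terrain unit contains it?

Slate

0.72·2.16 + 1.15·1.11 = 2.832, which is < 37.30
-0.62·2.16 + 0.85·1.11 = -0.396, which is < 10.69
-1.61·2.16 + 0.24·1.11 = -3.211, which is > -39.36
This sign pattern matches Slate.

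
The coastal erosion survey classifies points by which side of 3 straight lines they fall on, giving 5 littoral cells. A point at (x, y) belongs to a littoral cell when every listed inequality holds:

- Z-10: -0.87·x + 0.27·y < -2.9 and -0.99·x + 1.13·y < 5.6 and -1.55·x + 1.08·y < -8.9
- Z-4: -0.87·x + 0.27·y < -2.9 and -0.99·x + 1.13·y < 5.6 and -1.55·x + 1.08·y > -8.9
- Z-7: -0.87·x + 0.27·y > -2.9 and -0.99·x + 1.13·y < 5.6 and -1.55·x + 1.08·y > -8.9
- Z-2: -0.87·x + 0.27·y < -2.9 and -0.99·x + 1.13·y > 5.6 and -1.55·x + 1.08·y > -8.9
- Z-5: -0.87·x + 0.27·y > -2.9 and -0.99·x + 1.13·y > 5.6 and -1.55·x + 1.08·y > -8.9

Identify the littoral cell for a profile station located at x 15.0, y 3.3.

-0.87·15.0 + 0.27·3.3 = -12.159, which is < -2.9
-0.99·15.0 + 1.13·3.3 = -11.121, which is < 5.6
-1.55·15.0 + 1.08·3.3 = -19.686, which is < -8.9
This sign pattern matches Z-10.

Z-10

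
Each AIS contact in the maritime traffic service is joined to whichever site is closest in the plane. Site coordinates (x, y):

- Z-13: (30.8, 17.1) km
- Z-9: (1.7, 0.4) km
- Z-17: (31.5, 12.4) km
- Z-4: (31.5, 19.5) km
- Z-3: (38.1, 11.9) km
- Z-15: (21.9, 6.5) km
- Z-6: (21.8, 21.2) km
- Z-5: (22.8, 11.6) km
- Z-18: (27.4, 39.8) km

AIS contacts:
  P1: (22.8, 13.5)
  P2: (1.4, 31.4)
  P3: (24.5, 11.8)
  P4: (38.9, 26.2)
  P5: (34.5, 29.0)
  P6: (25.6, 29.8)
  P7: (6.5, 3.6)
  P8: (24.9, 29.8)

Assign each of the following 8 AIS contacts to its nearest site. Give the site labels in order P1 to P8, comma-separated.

Z-5, Z-6, Z-5, Z-4, Z-4, Z-6, Z-9, Z-6

P1 → Z-5 (d²=3.61)
P2 → Z-6 (d²=520.20)
P3 → Z-5 (d²=2.93)
P4 → Z-4 (d²=99.65)
P5 → Z-4 (d²=99.25)
P6 → Z-6 (d²=88.40)
P7 → Z-9 (d²=33.28)
P8 → Z-6 (d²=83.57)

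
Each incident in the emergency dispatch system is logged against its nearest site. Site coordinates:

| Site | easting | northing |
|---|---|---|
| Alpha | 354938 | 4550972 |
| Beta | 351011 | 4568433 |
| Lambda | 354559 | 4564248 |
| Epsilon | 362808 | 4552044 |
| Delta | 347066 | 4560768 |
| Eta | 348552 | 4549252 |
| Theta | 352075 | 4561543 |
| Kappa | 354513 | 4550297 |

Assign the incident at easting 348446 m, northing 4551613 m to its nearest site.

Squared distances to each site:
Alpha: 42556945.000; Beta: 289491625.000; Lambda: 197011994.000; Epsilon: 206452805.000; Delta: 85718425.000; Eta: 5585557.000; Theta: 111774541.000; Kappa: 38540345.000.
Minimum at Eta.

Eta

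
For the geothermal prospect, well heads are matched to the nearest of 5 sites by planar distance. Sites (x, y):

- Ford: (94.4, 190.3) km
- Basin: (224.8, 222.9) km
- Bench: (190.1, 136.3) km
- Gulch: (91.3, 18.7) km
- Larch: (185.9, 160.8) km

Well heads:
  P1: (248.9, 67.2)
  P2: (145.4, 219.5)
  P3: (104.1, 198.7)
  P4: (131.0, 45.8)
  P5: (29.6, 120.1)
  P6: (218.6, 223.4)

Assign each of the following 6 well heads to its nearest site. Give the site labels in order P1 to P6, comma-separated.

P1 → Bench (d²=8232.25)
P2 → Ford (d²=3453.64)
P3 → Ford (d²=164.65)
P4 → Gulch (d²=2310.50)
P5 → Ford (d²=9127.08)
P6 → Basin (d²=38.69)

Bench, Ford, Ford, Gulch, Ford, Basin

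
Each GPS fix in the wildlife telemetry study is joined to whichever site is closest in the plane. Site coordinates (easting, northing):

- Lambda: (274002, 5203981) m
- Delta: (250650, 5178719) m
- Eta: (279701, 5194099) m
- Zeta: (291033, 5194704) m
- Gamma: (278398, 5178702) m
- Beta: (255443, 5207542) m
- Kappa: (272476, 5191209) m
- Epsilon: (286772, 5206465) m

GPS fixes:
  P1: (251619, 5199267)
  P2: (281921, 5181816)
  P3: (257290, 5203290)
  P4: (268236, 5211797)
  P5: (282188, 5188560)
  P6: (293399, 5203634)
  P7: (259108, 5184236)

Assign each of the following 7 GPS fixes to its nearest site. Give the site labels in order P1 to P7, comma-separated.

Beta, Gamma, Beta, Lambda, Eta, Epsilon, Delta

P1 → Beta (d²=83098601.00)
P2 → Gamma (d²=22108525.00)
P3 → Beta (d²=21490913.00)
P4 → Lambda (d²=94336612.00)
P5 → Eta (d²=36865690.00)
P6 → Epsilon (d²=51931690.00)
P7 → Delta (d²=101975053.00)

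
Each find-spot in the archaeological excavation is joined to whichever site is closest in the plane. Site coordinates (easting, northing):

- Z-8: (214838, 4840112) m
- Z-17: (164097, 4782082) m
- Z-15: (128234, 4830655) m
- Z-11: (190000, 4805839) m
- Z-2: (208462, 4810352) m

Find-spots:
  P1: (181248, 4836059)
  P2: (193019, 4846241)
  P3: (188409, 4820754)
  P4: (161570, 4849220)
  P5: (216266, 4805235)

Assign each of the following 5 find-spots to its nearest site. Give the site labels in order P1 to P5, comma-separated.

P1 → Z-11 (d²=989845904.00)
P2 → Z-8 (d²=513633402.00)
P3 → Z-11 (d²=224988506.00)
P4 → Z-15 (d²=1455948121.00)
P5 → Z-2 (d²=87086105.00)

Z-11, Z-8, Z-11, Z-15, Z-2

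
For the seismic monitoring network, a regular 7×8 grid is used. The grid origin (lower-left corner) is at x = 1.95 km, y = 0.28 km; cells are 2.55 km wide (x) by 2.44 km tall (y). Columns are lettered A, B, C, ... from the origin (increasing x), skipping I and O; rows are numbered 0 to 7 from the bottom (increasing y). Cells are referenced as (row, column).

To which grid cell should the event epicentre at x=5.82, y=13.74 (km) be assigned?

Column index: ⌊(5.82 − 1.95) / 2.55⌋ = ⌊1.518⌋ = 1 → column B
Row offset from origin: ⌊(13.74 − 0.28) / 2.44⌋ = ⌊5.516⌋ = 5 → row 5

(5, B)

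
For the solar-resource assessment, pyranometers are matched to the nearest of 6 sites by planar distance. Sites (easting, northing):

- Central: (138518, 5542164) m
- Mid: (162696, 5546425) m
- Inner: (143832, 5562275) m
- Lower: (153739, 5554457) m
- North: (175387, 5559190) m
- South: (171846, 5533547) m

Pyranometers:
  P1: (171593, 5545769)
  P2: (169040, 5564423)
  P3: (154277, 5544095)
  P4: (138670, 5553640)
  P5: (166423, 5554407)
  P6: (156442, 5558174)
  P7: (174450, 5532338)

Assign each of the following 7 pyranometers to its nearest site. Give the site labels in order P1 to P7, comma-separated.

P1 → Mid (d²=79586945.00)
P2 → North (d²=67668698.00)
P3 → Mid (d²=76308461.00)
P4 → Inner (d²=101209469.00)
P5 → Mid (d²=77602853.00)
P6 → Lower (d²=21122298.00)
P7 → South (d²=8242497.00)

Mid, North, Mid, Inner, Mid, Lower, South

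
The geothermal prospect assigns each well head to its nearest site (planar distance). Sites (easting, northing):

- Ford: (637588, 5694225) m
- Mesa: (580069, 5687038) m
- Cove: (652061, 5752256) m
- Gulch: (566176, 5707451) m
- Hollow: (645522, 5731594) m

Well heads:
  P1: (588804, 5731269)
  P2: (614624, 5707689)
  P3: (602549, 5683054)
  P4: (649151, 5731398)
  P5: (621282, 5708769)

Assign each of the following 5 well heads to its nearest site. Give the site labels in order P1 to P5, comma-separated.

P1 → Gulch (d²=1079323508.00)
P2 → Ford (d²=708624592.00)
P3 → Mesa (d²=521222656.00)
P4 → Hollow (d²=13208057.00)
P5 → Ford (d²=477413572.00)

Gulch, Ford, Mesa, Hollow, Ford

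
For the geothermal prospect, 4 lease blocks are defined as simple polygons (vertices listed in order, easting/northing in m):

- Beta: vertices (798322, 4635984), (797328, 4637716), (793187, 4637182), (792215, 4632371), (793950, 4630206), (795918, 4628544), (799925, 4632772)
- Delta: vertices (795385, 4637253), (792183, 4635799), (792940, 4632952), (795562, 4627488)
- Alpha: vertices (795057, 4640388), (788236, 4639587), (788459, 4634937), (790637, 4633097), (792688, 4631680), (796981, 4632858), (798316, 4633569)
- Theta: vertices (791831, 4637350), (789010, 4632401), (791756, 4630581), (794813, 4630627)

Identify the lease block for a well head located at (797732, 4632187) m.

Cast a ray rightward from (797732, 4632187). For each polygon, the edges (by vertex number in listed order) whose endpoints lie on opposite sides of northing = 4632187, where each meets that height, and whether that is right or left of the point:
Beta: 4–5 at easting≈792362.5 (left), 6–7 at easting≈799370.6 (right) → 1 crossing.
Delta: 3–4 at easting≈793307.1 (left), 4–1 at easting≈795476.8 (left) → 0 crossings.
Alpha: 4–5 at easting≈791954.2 (left), 5–6 at easting≈794535.7 (left) → 0 crossings.
Theta: 2–3 at easting≈789332.9 (left), 4–1 at easting≈794121.1 (left) → 0 crossings.
Only Beta has an odd count, so the point is inside Beta.

Beta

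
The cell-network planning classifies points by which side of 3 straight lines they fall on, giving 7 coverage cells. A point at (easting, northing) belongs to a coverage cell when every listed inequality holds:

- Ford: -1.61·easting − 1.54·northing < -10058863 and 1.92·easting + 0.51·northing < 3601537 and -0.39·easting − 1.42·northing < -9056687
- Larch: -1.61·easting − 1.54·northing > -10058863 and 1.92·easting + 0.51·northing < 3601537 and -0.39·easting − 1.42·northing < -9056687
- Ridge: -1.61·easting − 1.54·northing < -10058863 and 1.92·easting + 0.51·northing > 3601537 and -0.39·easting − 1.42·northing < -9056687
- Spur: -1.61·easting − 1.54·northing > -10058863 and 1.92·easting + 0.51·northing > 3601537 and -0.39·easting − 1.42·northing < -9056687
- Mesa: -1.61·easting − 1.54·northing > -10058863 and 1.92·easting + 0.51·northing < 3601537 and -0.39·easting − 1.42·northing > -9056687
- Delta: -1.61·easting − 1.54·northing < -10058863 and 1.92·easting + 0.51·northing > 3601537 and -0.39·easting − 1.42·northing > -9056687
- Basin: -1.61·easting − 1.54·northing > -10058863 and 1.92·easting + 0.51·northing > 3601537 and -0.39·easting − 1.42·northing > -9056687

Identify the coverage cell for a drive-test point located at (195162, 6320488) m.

Mesa

-1.61·195162 − 1.54·6320488 = -10047762.340, which is > -10058863
1.92·195162 + 0.51·6320488 = 3598159.920, which is < 3601537
-0.39·195162 − 1.42·6320488 = -9051206.140, which is > -9056687
This sign pattern matches Mesa.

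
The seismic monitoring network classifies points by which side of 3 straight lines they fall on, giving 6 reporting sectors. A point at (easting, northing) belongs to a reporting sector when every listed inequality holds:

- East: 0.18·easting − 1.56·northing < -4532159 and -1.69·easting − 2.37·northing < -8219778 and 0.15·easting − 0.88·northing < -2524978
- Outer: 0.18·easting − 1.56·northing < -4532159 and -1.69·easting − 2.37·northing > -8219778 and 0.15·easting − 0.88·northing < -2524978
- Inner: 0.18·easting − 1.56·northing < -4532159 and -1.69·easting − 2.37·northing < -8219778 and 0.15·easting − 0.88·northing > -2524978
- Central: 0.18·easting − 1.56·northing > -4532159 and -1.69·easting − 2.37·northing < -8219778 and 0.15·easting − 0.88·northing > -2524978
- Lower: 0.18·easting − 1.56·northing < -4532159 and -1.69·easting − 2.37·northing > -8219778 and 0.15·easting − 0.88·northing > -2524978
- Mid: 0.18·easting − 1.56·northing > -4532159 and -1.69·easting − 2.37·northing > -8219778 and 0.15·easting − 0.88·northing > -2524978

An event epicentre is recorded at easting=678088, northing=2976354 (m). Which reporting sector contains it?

0.18·678088 − 1.56·2976354 = -4521056.400, which is > -4532159
-1.69·678088 − 2.37·2976354 = -8199927.700, which is > -8219778
0.15·678088 − 0.88·2976354 = -2517478.320, which is > -2524978
This sign pattern matches Mid.

Mid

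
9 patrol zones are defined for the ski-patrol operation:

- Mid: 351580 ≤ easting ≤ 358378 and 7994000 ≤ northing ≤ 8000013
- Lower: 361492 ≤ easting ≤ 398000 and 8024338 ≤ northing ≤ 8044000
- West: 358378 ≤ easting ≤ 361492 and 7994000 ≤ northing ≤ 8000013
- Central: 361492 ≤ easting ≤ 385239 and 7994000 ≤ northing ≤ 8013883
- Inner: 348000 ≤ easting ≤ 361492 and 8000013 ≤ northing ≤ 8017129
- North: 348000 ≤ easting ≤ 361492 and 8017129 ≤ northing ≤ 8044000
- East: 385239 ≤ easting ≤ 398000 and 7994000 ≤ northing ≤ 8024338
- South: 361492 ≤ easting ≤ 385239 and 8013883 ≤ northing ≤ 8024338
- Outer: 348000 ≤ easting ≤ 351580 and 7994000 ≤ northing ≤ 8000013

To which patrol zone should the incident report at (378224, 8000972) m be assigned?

Central

The point has easting = 378224 and northing = 8000972.
Only Central satisfies 361492 ≤ easting ≤ 385239 and 7994000 ≤ northing ≤ 8013883.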